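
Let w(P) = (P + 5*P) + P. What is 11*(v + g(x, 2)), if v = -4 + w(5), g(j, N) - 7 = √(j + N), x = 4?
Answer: 418 + 11*√6 ≈ 444.94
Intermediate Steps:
w(P) = 7*P (w(P) = 6*P + P = 7*P)
g(j, N) = 7 + √(N + j) (g(j, N) = 7 + √(j + N) = 7 + √(N + j))
v = 31 (v = -4 + 7*5 = -4 + 35 = 31)
11*(v + g(x, 2)) = 11*(31 + (7 + √(2 + 4))) = 11*(31 + (7 + √6)) = 11*(38 + √6) = 418 + 11*√6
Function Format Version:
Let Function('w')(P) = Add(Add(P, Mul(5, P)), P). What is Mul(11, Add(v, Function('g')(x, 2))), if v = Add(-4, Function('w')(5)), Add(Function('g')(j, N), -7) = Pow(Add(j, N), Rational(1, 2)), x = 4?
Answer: Add(418, Mul(11, Pow(6, Rational(1, 2)))) ≈ 444.94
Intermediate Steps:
Function('w')(P) = Mul(7, P) (Function('w')(P) = Add(Mul(6, P), P) = Mul(7, P))
Function('g')(j, N) = Add(7, Pow(Add(N, j), Rational(1, 2))) (Function('g')(j, N) = Add(7, Pow(Add(j, N), Rational(1, 2))) = Add(7, Pow(Add(N, j), Rational(1, 2))))
v = 31 (v = Add(-4, Mul(7, 5)) = Add(-4, 35) = 31)
Mul(11, Add(v, Function('g')(x, 2))) = Mul(11, Add(31, Add(7, Pow(Add(2, 4), Rational(1, 2))))) = Mul(11, Add(31, Add(7, Pow(6, Rational(1, 2))))) = Mul(11, Add(38, Pow(6, Rational(1, 2)))) = Add(418, Mul(11, Pow(6, Rational(1, 2))))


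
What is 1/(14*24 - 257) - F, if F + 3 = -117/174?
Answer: 16885/4582 ≈ 3.6851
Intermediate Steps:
F = -213/58 (F = -3 - 117/174 = -3 - 117*1/174 = -3 - 39/58 = -213/58 ≈ -3.6724)
1/(14*24 - 257) - F = 1/(14*24 - 257) - 1*(-213/58) = 1/(336 - 257) + 213/58 = 1/79 + 213/58 = 16885/4582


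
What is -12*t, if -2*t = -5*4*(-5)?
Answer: 600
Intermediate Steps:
t = -50 (t = -(-5*4)*(-5)/2 = -(-10)*(-5) = -½*100 = -50)
-12*t = -12*(-50) = 600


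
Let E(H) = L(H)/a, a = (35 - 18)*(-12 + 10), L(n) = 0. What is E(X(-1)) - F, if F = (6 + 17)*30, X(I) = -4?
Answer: -690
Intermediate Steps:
F = 690 (F = 23*30 = 690)
a = -34 (a = 17*(-2) = -34)
E(H) = 0 (E(H) = 0/(-34) = 0*(-1/34) = 0)
E(X(-1)) - F = 0 - 1*690 = 0 - 690 = -690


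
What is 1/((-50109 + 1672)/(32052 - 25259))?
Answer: -6793/48437 ≈ -0.14024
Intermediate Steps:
1/((-50109 + 1672)/(32052 - 25259)) = 1/(-48437/6793) = -6793/48437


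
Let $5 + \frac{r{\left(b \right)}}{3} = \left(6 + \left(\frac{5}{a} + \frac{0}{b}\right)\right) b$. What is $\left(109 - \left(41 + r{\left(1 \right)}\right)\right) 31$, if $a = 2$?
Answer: $\frac{3565}{2} \approx 1782.5$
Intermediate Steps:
$r{\left(b \right)} = -15 + \frac{51 b}{2}$ ($r{\left(b \right)} = -15 + 3 \left(6 + \left(\frac{5}{2} + \frac{0}{b}\right)\right) b = -15 + 3 \left(6 + \left(5 \cdot \frac{1}{2} + 0\right)\right) b = -15 + 3 \left(6 + \left(\frac{5}{2} + 0\right)\right) b = -15 + 3 \left(6 + \frac{5}{2}\right) b = -15 + 3 \frac{17 b}{2} = -15 + \frac{51 b}{2}$)
$\left(109 - \left(41 + r{\left(1 \right)}\right)\right) 31 = \left(109 - \left(26 + \frac{51}{2}\right)\right) 31 = \left(109 - \frac{103}{2}\right) 31 = \frac{115}{2} \cdot 31 = \frac{3565}{2}$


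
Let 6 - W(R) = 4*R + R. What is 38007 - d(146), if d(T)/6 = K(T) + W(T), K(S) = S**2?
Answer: -85545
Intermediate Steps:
W(R) = 6 - 5*R (W(R) = 6 - (4*R + R) = 6 - 5*R)
d(T) = 36 - 30*T + 6*T**2 (d(T) = 6*(T**2 + (6 - 5*T)) = 6*(6 + T**2 - 5*T) = 36 - 30*T + 6*T**2)
38007 - d(146) = 38007 - (36 - 30*146 + 6*146**2) = 38007 - (36 - 4380 + 6*21316) = 38007 - (36 - 4380 + 127896) = 38007 - 1*123552 = 38007 - 123552 = -85545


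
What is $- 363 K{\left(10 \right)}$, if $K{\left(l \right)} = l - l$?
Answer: $0$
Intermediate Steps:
$K{\left(l \right)} = 0$
$- 363 K{\left(10 \right)} = \left(-363\right) 0 = 0$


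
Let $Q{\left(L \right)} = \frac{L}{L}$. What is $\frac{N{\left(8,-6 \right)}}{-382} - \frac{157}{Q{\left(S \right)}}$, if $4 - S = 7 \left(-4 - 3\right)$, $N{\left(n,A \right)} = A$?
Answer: $- \frac{29984}{191} \approx -156.98$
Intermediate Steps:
$S = 53$ ($S = 4 - 7 \left(-4 - 3\right) = 4 - 7 \left(-7\right) = 4 - -49 = 4 + 49 = 53$)
$Q{\left(L \right)} = 1$
$\frac{N{\left(8,-6 \right)}}{-382} - \frac{157}{Q{\left(S \right)}} = - \frac{6}{-382} - \frac{157}{1} = \left(-6\right) \left(- \frac{1}{382}\right) - 157 = \frac{3}{191} - 157 = - \frac{29984}{191}$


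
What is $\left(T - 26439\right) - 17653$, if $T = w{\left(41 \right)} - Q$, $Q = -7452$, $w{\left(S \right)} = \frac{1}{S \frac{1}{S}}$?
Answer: $-36639$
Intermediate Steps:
$w{\left(S \right)} = 1$ ($w{\left(S \right)} = 1^{-1} = 1$)
$T = 7453$ ($T = 1 - -7452 = 1 + 7452 = 7453$)
$\left(T - 26439\right) - 17653 = \left(7453 - 26439\right) - 17653 = -18986 - 17653 = -36639$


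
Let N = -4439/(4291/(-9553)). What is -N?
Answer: -42405767/4291 ≈ -9882.5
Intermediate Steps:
N = 42405767/4291 (N = -4439/(4291*(-1/9553)) = -4439/(-4291/9553) = -4439*(-9553/4291) = 42405767/4291 ≈ 9882.5)
-N = -1*42405767/4291 = -42405767/4291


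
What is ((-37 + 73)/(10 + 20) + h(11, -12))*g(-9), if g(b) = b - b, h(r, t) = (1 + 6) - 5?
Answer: 0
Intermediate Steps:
h(r, t) = 2 (h(r, t) = 7 - 5 = 2)
g(b) = 0
((-37 + 73)/(10 + 20) + h(11, -12))*g(-9) = ((-37 + 73)/(10 + 20) + 2)*0 = (36/30 + 2)*0 = (36*(1/30) + 2)*0 = (6/5 + 2)*0 = (16/5)*0 = 0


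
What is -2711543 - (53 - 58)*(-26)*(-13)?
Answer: -2709853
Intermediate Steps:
-2711543 - (53 - 58)*(-26)*(-13) = -2711543 - (-5*(-26))*(-13) = -2711543 - 130*(-13) = -2711543 - 1*(-1690) = -2711543 + 1690 = -2709853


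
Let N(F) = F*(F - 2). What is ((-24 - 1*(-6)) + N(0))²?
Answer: 324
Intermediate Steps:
N(F) = F*(-2 + F)
((-24 - 1*(-6)) + N(0))² = ((-24 - 1*(-6)) + 0*(-2 + 0))² = ((-24 + 6) + 0*(-2))² = (-18 + 0)² = (-18)² = 324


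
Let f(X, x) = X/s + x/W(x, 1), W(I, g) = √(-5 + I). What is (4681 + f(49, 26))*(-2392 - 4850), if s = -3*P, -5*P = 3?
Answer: -102290836/3 - 62764*√21/7 ≈ -3.4138e+7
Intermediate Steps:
P = -⅗ (P = -⅕*3 = -⅗ ≈ -0.60000)
s = 9/5 (s = -3*(-⅗) = 9/5 ≈ 1.8000)
f(X, x) = 5*X/9 + x/√(-5 + x) (f(X, x) = X/(9/5) + x/(√(-5 + x)) = X*(5/9) + x/√(-5 + x) = 5*X/9 + x/√(-5 + x))
(4681 + f(49, 26))*(-2392 - 4850) = (4681 + ((5/9)*49 + 26/√(-5 + 26)))*(-2392 - 4850) = (4681 + (245/9 + 26/√21))*(-7242) = (4681 + (245/9 + 26*(√21/21)))*(-7242) = (4681 + (245/9 + 26*√21/21))*(-7242) = (42374/9 + 26*√21/21)*(-7242) = -102290836/3 - 62764*√21/7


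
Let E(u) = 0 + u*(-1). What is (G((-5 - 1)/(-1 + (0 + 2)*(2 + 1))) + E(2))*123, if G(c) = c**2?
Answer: -1722/25 ≈ -68.880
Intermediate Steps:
E(u) = -u (E(u) = 0 - u = -u)
(G((-5 - 1)/(-1 + (0 + 2)*(2 + 1))) + E(2))*123 = (((-5 - 1)/(-1 + (0 + 2)*(2 + 1)))**2 - 1*2)*123 = ((-6/(-1 + 2*3))**2 - 2)*123 = ((-6/(-1 + 6))**2 - 2)*123 = ((-6/5)**2 - 2)*123 = (36/25 - 2)*123 = -14/25*123 = -1722/25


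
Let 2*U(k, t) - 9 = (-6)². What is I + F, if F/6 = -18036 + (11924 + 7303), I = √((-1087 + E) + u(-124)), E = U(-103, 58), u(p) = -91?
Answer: 7146 + I*√4622/2 ≈ 7146.0 + 33.993*I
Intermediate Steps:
U(k, t) = 45/2 (U(k, t) = 9/2 + (½)*(-6)² = 9/2 + (½)*36 = 9/2 + 18 = 45/2)
E = 45/2 ≈ 22.500
I = I*√4622/2 (I = √((-1087 + 45/2) - 91) = √(-2129/2 - 91) = √(-2311/2) = I*√4622/2 ≈ 33.993*I)
F = 7146 (F = 6*(-18036 + (11924 + 7303)) = 6*(-18036 + 19227) = 6*1191 = 7146)
I + F = I*√4622/2 + 7146 = 7146 + I*√4622/2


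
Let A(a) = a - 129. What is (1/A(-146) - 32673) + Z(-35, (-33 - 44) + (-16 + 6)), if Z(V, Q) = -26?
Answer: -8992226/275 ≈ -32699.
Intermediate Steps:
A(a) = -129 + a
(1/A(-146) - 32673) + Z(-35, (-33 - 44) + (-16 + 6)) = (1/(-129 - 146) - 32673) - 26 = (1/(-275) - 32673) - 26 = (-1/275 - 32673) - 26 = -8985076/275 - 26 = -8992226/275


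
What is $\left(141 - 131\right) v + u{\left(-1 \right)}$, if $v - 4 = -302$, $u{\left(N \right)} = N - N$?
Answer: $-2980$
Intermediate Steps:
$u{\left(N \right)} = 0$
$v = -298$ ($v = 4 - 302 = -298$)
$\left(141 - 131\right) v + u{\left(-1 \right)} = \left(141 - 131\right) \left(-298\right) + 0 = 10 \left(-298\right) + 0 = -2980 + 0 = -2980$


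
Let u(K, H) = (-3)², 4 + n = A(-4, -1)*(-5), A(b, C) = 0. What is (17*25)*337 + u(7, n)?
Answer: 143234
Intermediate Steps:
n = -4 (n = -4 + 0*(-5) = -4 + 0 = -4)
u(K, H) = 9
(17*25)*337 + u(7, n) = (17*25)*337 + 9 = 425*337 + 9 = 143225 + 9 = 143234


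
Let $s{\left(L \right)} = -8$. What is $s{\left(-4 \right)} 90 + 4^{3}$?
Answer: $-656$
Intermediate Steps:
$s{\left(-4 \right)} 90 + 4^{3} = \left(-8\right) 90 + 4^{3} = -720 + 64 = -656$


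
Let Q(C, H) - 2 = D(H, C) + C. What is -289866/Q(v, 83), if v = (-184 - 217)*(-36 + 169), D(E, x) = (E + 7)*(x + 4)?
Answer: 96622/1617647 ≈ 0.059730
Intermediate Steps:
D(E, x) = (4 + x)*(7 + E) (D(E, x) = (7 + E)*(4 + x) = (4 + x)*(7 + E))
v = -53333 (v = -401*133 = -53333)
Q(C, H) = 30 + 4*H + 8*C + C*H (Q(C, H) = 2 + ((28 + 4*H + 7*C + H*C) + C) = 2 + ((28 + 4*H + 7*C + C*H) + C) = 2 + (28 + 4*H + 8*C + C*H) = 30 + 4*H + 8*C + C*H)
-289866/Q(v, 83) = -289866/(30 + 4*83 + 8*(-53333) - 53333*83) = -289866/(30 + 332 - 426664 - 4426639) = -289866/(-4852941) = -289866*(-1/4852941) = 96622/1617647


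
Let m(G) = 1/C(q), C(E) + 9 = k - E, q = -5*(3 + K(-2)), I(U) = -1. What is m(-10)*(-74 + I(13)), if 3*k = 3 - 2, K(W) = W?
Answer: 225/11 ≈ 20.455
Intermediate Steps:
k = 1/3 (k = (3 - 2)/3 = (1/3)*1 = 1/3 ≈ 0.33333)
q = -5 (q = -5*(3 - 2) = -5*1 = -5)
C(E) = -26/3 - E (C(E) = -9 + (1/3 - E) = -26/3 - E)
m(G) = -3/11 (m(G) = 1/(-26/3 - 1*(-5)) = 1/(-26/3 + 5) = 1/(-11/3) = -3/11)
m(-10)*(-74 + I(13)) = -3*(-74 - 1)/11 = -3/11*(-75) = 225/11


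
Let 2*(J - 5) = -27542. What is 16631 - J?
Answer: 30397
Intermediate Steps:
J = -13766 (J = 5 + (½)*(-27542) = 5 - 13771 = -13766)
16631 - J = 16631 - 1*(-13766) = 16631 + 13766 = 30397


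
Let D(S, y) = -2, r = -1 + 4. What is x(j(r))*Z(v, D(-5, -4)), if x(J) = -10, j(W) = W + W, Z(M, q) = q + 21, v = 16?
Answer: -190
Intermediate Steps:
r = 3
Z(M, q) = 21 + q
j(W) = 2*W
x(j(r))*Z(v, D(-5, -4)) = -10*(21 - 2) = -10*19 = -190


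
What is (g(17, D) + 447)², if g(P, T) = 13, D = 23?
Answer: 211600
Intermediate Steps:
(g(17, D) + 447)² = (13 + 447)² = 460² = 211600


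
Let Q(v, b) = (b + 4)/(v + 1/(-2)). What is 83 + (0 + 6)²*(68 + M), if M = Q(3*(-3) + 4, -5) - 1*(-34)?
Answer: 41377/11 ≈ 3761.5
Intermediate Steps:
Q(v, b) = (4 + b)/(-½ + v) (Q(v, b) = (4 + b)/(v - ½) = (4 + b)/(-½ + v))
M = 376/11 (M = 2*(4 - 5)/(-1 + 2*(3*(-3) + 4)) - 1*(-34) = 2*(-1)/(-1 + 2*(-9 + 4)) + 34 = 2*(-1)/(-1 + 2*(-5)) + 34 = 2*(-1)/(-1 - 10) + 34 = 2*(-1)/(-11) + 34 = 2*(-1/11)*(-1) + 34 = 2/11 + 34 = 376/11 ≈ 34.182)
83 + (0 + 6)²*(68 + M) = 83 + (0 + 6)²*(68 + 376/11) = 83 + 6²*(1124/11) = 83 + 36*(1124/11) = 83 + 40464/11 = 41377/11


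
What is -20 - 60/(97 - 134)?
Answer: -680/37 ≈ -18.378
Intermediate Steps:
-20 - 60/(97 - 134) = -20 - 60/(-37) = -20 - 60*(-1/37) = -20 + 60/37 = -680/37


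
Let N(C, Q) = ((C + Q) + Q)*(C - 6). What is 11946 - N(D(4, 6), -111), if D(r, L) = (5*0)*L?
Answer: 10614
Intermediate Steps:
D(r, L) = 0 (D(r, L) = 0*L = 0)
N(C, Q) = (-6 + C)*(C + 2*Q) (N(C, Q) = (C + 2*Q)*(-6 + C) = (-6 + C)*(C + 2*Q))
11946 - N(D(4, 6), -111) = 11946 - (0**2 - 12*(-111) - 6*0 + 2*0*(-111)) = 11946 - (0 + 1332 + 0 + 0) = 11946 - 1*1332 = 11946 - 1332 = 10614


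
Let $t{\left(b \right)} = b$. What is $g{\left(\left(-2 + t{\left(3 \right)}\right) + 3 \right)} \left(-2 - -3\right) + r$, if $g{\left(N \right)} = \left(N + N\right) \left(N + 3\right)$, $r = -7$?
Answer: $49$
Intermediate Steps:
$g{\left(N \right)} = 2 N \left(3 + N\right)$
$g{\left(\left(-2 + t{\left(3 \right)}\right) + 3 \right)} \left(-2 - -3\right) + r = 2 \left(\left(-2 + 3\right) + 3\right) \left(3 + \left(\left(-2 + 3\right) + 3\right)\right) \left(-2 - -3\right) - 7 = 2 \left(1 + 3\right) \left(3 + \left(1 + 3\right)\right) \left(-2 + 3\right) - 7 = 2 \cdot 4 \left(3 + 4\right) 1 - 7 = 2 \cdot 4 \cdot 7 \cdot 1 - 7 = 56 \cdot 1 - 7 = 56 - 7 = 49$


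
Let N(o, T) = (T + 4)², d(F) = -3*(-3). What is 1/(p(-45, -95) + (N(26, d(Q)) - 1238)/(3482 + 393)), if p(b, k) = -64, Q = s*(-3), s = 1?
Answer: -3875/249069 ≈ -0.015558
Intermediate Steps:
Q = -3 (Q = 1*(-3) = -3)
d(F) = 9
N(o, T) = (4 + T)²
1/(p(-45, -95) + (N(26, d(Q)) - 1238)/(3482 + 393)) = 1/(-64 + ((4 + 9)² - 1238)/(3482 + 393)) = 1/(-64 + (13² - 1238)/3875) = 1/(-64 + (169 - 1238)*(1/3875)) = 1/(-64 - 1069*1/3875) = 1/(-64 - 1069/3875) = 1/(-249069/3875) = -3875/249069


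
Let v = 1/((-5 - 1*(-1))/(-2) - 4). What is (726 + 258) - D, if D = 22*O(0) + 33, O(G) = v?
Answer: 962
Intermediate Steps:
v = -½ (v = 1/((-5 + 1)*(-½) - 4) = 1/(-4*(-½) - 4) = 1/(2 - 4) = 1/(-2) = -½ ≈ -0.50000)
O(G) = -½
D = 22 (D = 22*(-½) + 33 = -11 + 33 = 22)
(726 + 258) - D = (726 + 258) - 1*22 = 984 - 22 = 962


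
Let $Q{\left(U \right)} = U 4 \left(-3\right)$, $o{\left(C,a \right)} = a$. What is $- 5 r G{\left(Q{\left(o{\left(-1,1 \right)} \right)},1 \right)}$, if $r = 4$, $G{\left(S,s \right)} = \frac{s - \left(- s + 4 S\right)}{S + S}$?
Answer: $\frac{125}{3} \approx 41.667$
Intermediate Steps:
$Q{\left(U \right)} = - 12 U$ ($Q{\left(U \right)} = 4 U \left(-3\right) = - 12 U$)
$G{\left(S,s \right)} = \frac{- 4 S + 2 s}{2 S}$ ($G{\left(S,s \right)} = \frac{s - \left(- s + 4 S\right)}{2 S} = \left(s - \left(- s + 4 S\right)\right) \frac{1}{2 S} = \left(- 4 S + 2 s\right) \frac{1}{2 S} = \frac{- 4 S + 2 s}{2 S}$)
$- 5 r G{\left(Q{\left(o{\left(-1,1 \right)} \right)},1 \right)} = \left(-5\right) 4 \left(-2 + 1 \frac{1}{\left(-12\right) 1}\right) = - 20 \left(-2 + 1 \frac{1}{-12}\right) = - 20 \left(-2 + 1 \left(- \frac{1}{12}\right)\right) = - 20 \left(-2 - \frac{1}{12}\right) = \left(-20\right) \left(- \frac{25}{12}\right) = \frac{125}{3}$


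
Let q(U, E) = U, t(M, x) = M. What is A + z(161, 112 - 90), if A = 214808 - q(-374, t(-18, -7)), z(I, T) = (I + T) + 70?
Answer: 215435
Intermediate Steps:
z(I, T) = 70 + I + T
A = 215182 (A = 214808 - 1*(-374) = 214808 + 374 = 215182)
A + z(161, 112 - 90) = 215182 + (70 + 161 + (112 - 90)) = 215182 + (70 + 161 + 22) = 215182 + 253 = 215435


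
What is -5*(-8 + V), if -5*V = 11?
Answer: 51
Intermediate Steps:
V = -11/5 (V = -⅕*11 = -11/5 ≈ -2.2000)
-5*(-8 + V) = -5*(-8 - 11/5) = -5*(-51/5) = 51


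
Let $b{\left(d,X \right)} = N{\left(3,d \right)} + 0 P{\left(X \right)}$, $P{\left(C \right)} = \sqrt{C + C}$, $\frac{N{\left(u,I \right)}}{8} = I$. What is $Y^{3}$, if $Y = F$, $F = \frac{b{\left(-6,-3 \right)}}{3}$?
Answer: $-4096$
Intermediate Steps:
$N{\left(u,I \right)} = 8 I$
$P{\left(C \right)} = \sqrt{2} \sqrt{C}$ ($P{\left(C \right)} = \sqrt{2 C} = \sqrt{2} \sqrt{C}$)
$b{\left(d,X \right)} = 8 d$ ($b{\left(d,X \right)} = 8 d + 0 \sqrt{2} \sqrt{X} = 8 d + 0 = 8 d$)
$F = -16$ ($F = \frac{8 \left(-6\right)}{3} = \left(-48\right) \frac{1}{3} = -16$)
$Y = -16$
$Y^{3} = \left(-16\right)^{3} = -4096$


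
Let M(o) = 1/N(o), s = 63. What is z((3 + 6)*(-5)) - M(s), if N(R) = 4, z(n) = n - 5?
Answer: -201/4 ≈ -50.250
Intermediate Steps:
z(n) = -5 + n
M(o) = ¼ (M(o) = 1/4 = ¼)
z((3 + 6)*(-5)) - M(s) = (-5 + (3 + 6)*(-5)) - 1*¼ = (-5 + 9*(-5)) - ¼ = (-5 - 45) - ¼ = -50 - ¼ = -201/4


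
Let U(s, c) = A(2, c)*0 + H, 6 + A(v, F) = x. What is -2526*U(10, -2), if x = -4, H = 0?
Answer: 0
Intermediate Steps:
A(v, F) = -10 (A(v, F) = -6 - 4 = -10)
U(s, c) = 0 (U(s, c) = -10*0 + 0 = 0 + 0 = 0)
-2526*U(10, -2) = -2526*0 = 0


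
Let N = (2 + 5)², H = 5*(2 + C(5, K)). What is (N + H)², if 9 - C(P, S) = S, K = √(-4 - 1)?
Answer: 10691 - 1040*I*√5 ≈ 10691.0 - 2325.5*I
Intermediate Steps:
K = I*√5 (K = √(-5) = I*√5 ≈ 2.2361*I)
C(P, S) = 9 - S
H = 55 - 5*I*√5 (H = 5*(2 + (9 - I*√5)) = 5*(11 - I*√5) = 55 - 5*I*√5 ≈ 55.0 - 11.18*I)
N = 49 (N = 7² = 49)
(N + H)² = (49 + (55 - 5*I*√5))² = (104 - 5*I*√5)²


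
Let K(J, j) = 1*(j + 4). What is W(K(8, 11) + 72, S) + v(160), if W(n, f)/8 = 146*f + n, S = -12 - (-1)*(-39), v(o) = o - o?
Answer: -58872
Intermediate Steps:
K(J, j) = 4 + j (K(J, j) = 1*(4 + j) = 4 + j)
v(o) = 0
S = -51 (S = -12 - 1*39 = -12 - 39 = -51)
W(n, f) = 8*n + 1168*f (W(n, f) = 8*(146*f + n) = 8*(n + 146*f) = 8*n + 1168*f)
W(K(8, 11) + 72, S) + v(160) = (8*((4 + 11) + 72) + 1168*(-51)) + 0 = (8*(15 + 72) - 59568) + 0 = (8*87 - 59568) + 0 = (696 - 59568) + 0 = -58872 + 0 = -58872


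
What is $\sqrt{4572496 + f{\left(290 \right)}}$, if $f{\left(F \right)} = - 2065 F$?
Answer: $\sqrt{3973646} \approx 1993.4$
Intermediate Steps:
$\sqrt{4572496 + f{\left(290 \right)}} = \sqrt{4572496 - 598850} = \sqrt{3973646}$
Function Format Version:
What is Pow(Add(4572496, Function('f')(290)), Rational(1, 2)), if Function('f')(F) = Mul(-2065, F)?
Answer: Pow(3973646, Rational(1, 2)) ≈ 1993.4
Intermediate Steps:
Pow(Add(4572496, Function('f')(290)), Rational(1, 2)) = Pow(Add(4572496, Mul(-2065, 290)), Rational(1, 2)) = Pow(Add(4572496, -598850), Rational(1, 2)) = Pow(3973646, Rational(1, 2))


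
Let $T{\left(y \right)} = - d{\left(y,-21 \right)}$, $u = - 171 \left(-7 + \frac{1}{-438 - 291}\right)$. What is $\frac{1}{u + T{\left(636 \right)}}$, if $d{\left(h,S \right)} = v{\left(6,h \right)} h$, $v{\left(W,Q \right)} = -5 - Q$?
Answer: $\frac{81}{33118732} \approx 2.4457 \cdot 10^{-6}$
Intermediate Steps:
$u = \frac{96976}{81}$ ($u = - 171 \left(-7 + \frac{1}{-729}\right) = - 171 \left(-7 - \frac{1}{729}\right) = \left(-171\right) \left(- \frac{5104}{729}\right) = \frac{96976}{81} \approx 1197.2$)
$d{\left(h,S \right)} = h \left(-5 - h\right)$ ($d{\left(h,S \right)} = \left(-5 - h\right) h = h \left(-5 - h\right)$)
$T{\left(y \right)} = y \left(5 + y\right)$ ($T{\left(y \right)} = - \left(-1\right) y \left(5 + y\right) = y \left(5 + y\right)$)
$\frac{1}{u + T{\left(636 \right)}} = \frac{1}{\frac{96976}{81} + 636 \left(5 + 636\right)} = \frac{1}{\frac{96976}{81} + 636 \cdot 641} = \frac{1}{\frac{96976}{81} + 407676} = \frac{1}{\frac{33118732}{81}} = \frac{81}{33118732}$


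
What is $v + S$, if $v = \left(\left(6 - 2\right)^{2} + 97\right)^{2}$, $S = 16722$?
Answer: $29491$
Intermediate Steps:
$v = 12769$ ($v = \left(4^{2} + 97\right)^{2} = \left(16 + 97\right)^{2} = 113^{2} = 12769$)
$v + S = 12769 + 16722 = 29491$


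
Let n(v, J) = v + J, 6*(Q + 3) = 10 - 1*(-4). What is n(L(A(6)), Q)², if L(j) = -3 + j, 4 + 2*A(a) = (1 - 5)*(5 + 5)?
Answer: 5929/9 ≈ 658.78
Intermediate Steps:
A(a) = -22 (A(a) = -2 + ((1 - 5)*(5 + 5))/2 = -2 + (-4*10)/2 = -2 + (½)*(-40) = -2 - 20 = -22)
Q = -⅔ (Q = -3 + (10 - 1*(-4))/6 = -3 + (10 + 4)/6 = -3 + (⅙)*14 = -3 + 7/3 = -⅔ ≈ -0.66667)
n(v, J) = J + v
n(L(A(6)), Q)² = (-⅔ + (-3 - 22))² = (-⅔ - 25)² = (-77/3)² = 5929/9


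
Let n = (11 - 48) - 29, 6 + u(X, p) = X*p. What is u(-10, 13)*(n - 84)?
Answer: 20400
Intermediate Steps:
u(X, p) = -6 + X*p
n = -66 (n = -37 - 29 = -66)
u(-10, 13)*(n - 84) = (-6 - 10*13)*(-66 - 84) = (-6 - 130)*(-150) = -136*(-150) = 20400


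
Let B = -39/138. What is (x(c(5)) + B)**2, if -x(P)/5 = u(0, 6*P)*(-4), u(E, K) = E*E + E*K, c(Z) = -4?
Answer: 169/2116 ≈ 0.079868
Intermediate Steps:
u(E, K) = E**2 + E*K
B = -13/46 (B = -39*1/138 = -13/46 ≈ -0.28261)
x(P) = 0 (x(P) = -5*0*(0 + 6*P)*(-4) = -5*0*(6*P)*(-4) = -0*(-4) = -5*0 = 0)
(x(c(5)) + B)**2 = (0 - 13/46)**2 = (-13/46)**2 = 169/2116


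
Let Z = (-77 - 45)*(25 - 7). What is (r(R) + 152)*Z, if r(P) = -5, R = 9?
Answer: -322812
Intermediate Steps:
Z = -2196 (Z = -122*18 = -2196)
(r(R) + 152)*Z = (-5 + 152)*(-2196) = 147*(-2196) = -322812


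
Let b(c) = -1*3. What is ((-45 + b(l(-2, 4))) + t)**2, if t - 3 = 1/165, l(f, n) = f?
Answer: 55115776/27225 ≈ 2024.5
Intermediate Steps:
b(c) = -3
t = 496/165 (t = 3 + 1/165 = 496/165 ≈ 3.0061)
((-45 + b(l(-2, 4))) + t)**2 = ((-45 - 3) + 496/165)**2 = (-48 + 496/165)**2 = (-7424/165)**2 = 55115776/27225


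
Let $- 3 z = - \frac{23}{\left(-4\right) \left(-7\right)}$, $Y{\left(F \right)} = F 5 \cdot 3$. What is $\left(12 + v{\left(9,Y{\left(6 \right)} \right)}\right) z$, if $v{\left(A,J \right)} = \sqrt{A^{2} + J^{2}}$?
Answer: $\frac{23}{7} + \frac{69 \sqrt{101}}{28} \approx 28.051$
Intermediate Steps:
$Y{\left(F \right)} = 15 F$ ($Y{\left(F \right)} = F 15 = 15 F$)
$z = \frac{23}{84}$ ($z = - \frac{\left(-23\right) \frac{1}{\left(-4\right) \left(-7\right)}}{3} = - \frac{\left(-23\right) \frac{1}{28}}{3} = \left(- \frac{1}{3}\right) \left(- \frac{23}{28}\right) = \frac{23}{84} \approx 0.27381$)
$\left(12 + v{\left(9,Y{\left(6 \right)} \right)}\right) z = \left(12 + \sqrt{9^{2} + \left(15 \cdot 6\right)^{2}}\right) \frac{23}{84} = \left(12 + \sqrt{81 + 90^{2}}\right) \frac{23}{84} = \left(12 + \sqrt{81 + 8100}\right) \frac{23}{84} = \left(12 + \sqrt{8181}\right) \frac{23}{84} = \left(12 + 9 \sqrt{101}\right) \frac{23}{84} = \frac{23}{7} + \frac{69 \sqrt{101}}{28}$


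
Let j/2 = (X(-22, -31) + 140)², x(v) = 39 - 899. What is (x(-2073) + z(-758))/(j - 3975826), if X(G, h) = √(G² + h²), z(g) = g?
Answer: 397799053/967114110356 + 481355*√5/483557055178 ≈ 0.00041355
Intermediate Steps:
x(v) = -860
j = 2*(140 + 17*√5)² (j = 2*(√((-22)² + (-31)²) + 140)² = 2*(√(484 + 961) + 140)² = 2*(√1445 + 140)² = 2*(17*√5 + 140)² = 2*(140 + 17*√5)² ≈ 63377.)
(x(-2073) + z(-758))/(j - 3975826) = (-860 - 758)/((42090 + 9520*√5) - 3975826) = -1618/(-3933736 + 9520*√5)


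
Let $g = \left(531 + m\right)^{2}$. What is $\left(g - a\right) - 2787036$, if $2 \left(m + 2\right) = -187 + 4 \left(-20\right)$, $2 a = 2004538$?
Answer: $- \frac{14531539}{4} \approx -3.6329 \cdot 10^{6}$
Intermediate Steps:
$a = 1002269$ ($a = \frac{1}{2} \cdot 2004538 = 1002269$)
$m = - \frac{271}{2}$ ($m = -2 + \frac{-187 + 4 \left(-20\right)}{2} = -2 + \frac{-187 - 80}{2} = -2 + \frac{1}{2} \left(-267\right) = -2 - \frac{267}{2} = - \frac{271}{2} \approx -135.5$)
$g = \frac{625681}{4}$ ($g = \left(531 - \frac{271}{2}\right)^{2} = \left(\frac{791}{2}\right)^{2} = \frac{625681}{4} \approx 1.5642 \cdot 10^{5}$)
$\left(g - a\right) - 2787036 = \left(\frac{625681}{4} - 1002269\right) - 2787036 = - \frac{3383395}{4} - 2787036 = - \frac{14531539}{4}$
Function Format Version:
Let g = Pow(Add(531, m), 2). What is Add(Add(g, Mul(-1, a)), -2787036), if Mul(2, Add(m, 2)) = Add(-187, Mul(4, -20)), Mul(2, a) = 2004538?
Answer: Rational(-14531539, 4) ≈ -3.6329e+6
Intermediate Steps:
a = 1002269 (a = Mul(Rational(1, 2), 2004538) = 1002269)
m = Rational(-271, 2) (m = Add(-2, Mul(Rational(1, 2), Add(-187, Mul(4, -20)))) = Add(-2, Mul(Rational(1, 2), Add(-187, -80))) = Add(-2, Mul(Rational(1, 2), -267)) = Add(-2, Rational(-267, 2)) = Rational(-271, 2) ≈ -135.50)
g = Rational(625681, 4) (g = Pow(Add(531, Rational(-271, 2)), 2) = Pow(Rational(791, 2), 2) = Rational(625681, 4) ≈ 1.5642e+5)
Add(Add(g, Mul(-1, a)), -2787036) = Add(Add(Rational(625681, 4), Mul(-1, 1002269)), -2787036) = Add(Add(Rational(625681, 4), -1002269), -2787036) = Add(Rational(-3383395, 4), -2787036) = Rational(-14531539, 4)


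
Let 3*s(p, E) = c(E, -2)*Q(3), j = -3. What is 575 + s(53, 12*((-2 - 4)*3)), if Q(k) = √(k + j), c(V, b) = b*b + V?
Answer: 575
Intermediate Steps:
c(V, b) = V + b² (c(V, b) = b² + V = V + b²)
Q(k) = √(-3 + k) (Q(k) = √(k - 3) = √(-3 + k))
s(p, E) = 0 (s(p, E) = ((E + (-2)²)*√(-3 + 3))/3 = ((E + 4)*√0)/3 = ((4 + E)*0)/3 = (⅓)*0 = 0)
575 + s(53, 12*((-2 - 4)*3)) = 575 + 0 = 575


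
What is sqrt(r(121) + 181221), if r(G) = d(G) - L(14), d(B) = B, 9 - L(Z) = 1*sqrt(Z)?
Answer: sqrt(181333 + sqrt(14)) ≈ 425.84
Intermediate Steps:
L(Z) = 9 - sqrt(Z)
r(G) = -9 + G + sqrt(14) (r(G) = G - (9 - sqrt(14)) = G + (-9 + sqrt(14)) = -9 + G + sqrt(14))
sqrt(r(121) + 181221) = sqrt((-9 + 121 + sqrt(14)) + 181221) = sqrt((112 + sqrt(14)) + 181221) = sqrt(181333 + sqrt(14))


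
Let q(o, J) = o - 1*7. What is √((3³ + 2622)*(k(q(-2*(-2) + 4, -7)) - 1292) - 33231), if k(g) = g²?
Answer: I*√3453090 ≈ 1858.3*I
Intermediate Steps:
q(o, J) = -7 + o (q(o, J) = o - 7 = -7 + o)
√((3³ + 2622)*(k(q(-2*(-2) + 4, -7)) - 1292) - 33231) = √((3³ + 2622)*((-7 + (-2*(-2) + 4))² - 1292) - 33231) = √((27 + 2622)*((-7 + (4 + 4))² - 1292) - 33231) = √(2649*((-7 + 8)² - 1292) - 33231) = √(2649*(1² - 1292) - 33231) = √(2649*(1 - 1292) - 33231) = √(2649*(-1291) - 33231) = √(-3419859 - 33231) = √(-3453090) = I*√3453090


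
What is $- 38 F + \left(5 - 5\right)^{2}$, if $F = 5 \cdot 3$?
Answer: $-570$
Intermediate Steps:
$F = 15$
$- 38 F + \left(5 - 5\right)^{2} = \left(-38\right) 15 + \left(5 - 5\right)^{2} = -570 + 0^{2} = -570 + 0 = -570$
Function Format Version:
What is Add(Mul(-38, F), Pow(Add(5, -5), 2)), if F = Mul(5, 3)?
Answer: -570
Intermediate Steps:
F = 15
Add(Mul(-38, F), Pow(Add(5, -5), 2)) = Add(Mul(-38, 15), Pow(Add(5, -5), 2)) = Add(-570, Pow(0, 2)) = Add(-570, 0) = -570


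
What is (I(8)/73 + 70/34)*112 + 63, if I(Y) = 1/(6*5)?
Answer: 5466097/18615 ≈ 293.64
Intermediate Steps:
I(Y) = 1/30
(I(8)/73 + 70/34)*112 + 63 = ((1/30)/73 + 70/34)*112 + 63 = ((1/30)*(1/73) + 70*(1/34))*112 + 63 = (1/2190 + 35/17)*112 + 63 = (76667/37230)*112 + 63 = 4293352/18615 + 63 = 5466097/18615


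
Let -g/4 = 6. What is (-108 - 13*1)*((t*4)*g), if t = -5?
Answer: -58080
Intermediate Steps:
g = -24 (g = -4*6 = -24)
(-108 - 13*1)*((t*4)*g) = (-108 - 13*1)*(-5*4*(-24)) = (-108 - 13)*(-20*(-24)) = -121*480 = -58080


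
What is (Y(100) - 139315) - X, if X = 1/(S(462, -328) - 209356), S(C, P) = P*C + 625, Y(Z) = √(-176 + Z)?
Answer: -50190597104/360267 + 2*I*√19 ≈ -1.3932e+5 + 8.7178*I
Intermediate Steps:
S(C, P) = 625 + C*P (S(C, P) = C*P + 625 = 625 + C*P)
X = -1/360267 (X = 1/((625 + 462*(-328)) - 209356) = 1/((625 - 151536) - 209356) = 1/(-150911 - 209356) = 1/(-360267) = -1/360267 ≈ -2.7757e-6)
(Y(100) - 139315) - X = (√(-176 + 100) - 139315) - 1*(-1/360267) = (√(-76) - 139315) + 1/360267 = (2*I*√19 - 139315) + 1/360267 = (-139315 + 2*I*√19) + 1/360267 = -50190597104/360267 + 2*I*√19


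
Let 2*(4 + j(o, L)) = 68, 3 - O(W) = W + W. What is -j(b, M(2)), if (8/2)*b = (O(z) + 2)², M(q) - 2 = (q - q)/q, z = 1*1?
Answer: -30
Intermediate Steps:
z = 1
O(W) = 3 - 2*W (O(W) = 3 - (W + W) = 3 - 2*W)
M(q) = 2 (M(q) = 2 + (q - q)/q = 2 + 0/q = 2 + 0 = 2)
b = 9/4 (b = ((3 - 2*1) + 2)²/4 = ((3 - 2) + 2)²/4 = (1 + 2)²/4 = (¼)*3² = (¼)*9 = 9/4 ≈ 2.2500)
j(o, L) = 30 (j(o, L) = -4 + (½)*68 = -4 + 34 = 30)
-j(b, M(2)) = -1*30 = -30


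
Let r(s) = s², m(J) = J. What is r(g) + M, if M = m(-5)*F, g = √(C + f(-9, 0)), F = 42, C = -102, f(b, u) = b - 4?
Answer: -325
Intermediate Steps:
f(b, u) = -4 + b
g = I*√115 (g = √(-102 + (-4 - 9)) = √(-102 - 13) = √(-115) = I*√115 ≈ 10.724*I)
M = -210 (M = -5*42 = -210)
r(g) + M = (I*√115)² - 210 = -115 - 210 = -325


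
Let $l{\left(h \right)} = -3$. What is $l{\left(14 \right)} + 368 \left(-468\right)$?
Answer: $-172227$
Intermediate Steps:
$l{\left(14 \right)} + 368 \left(-468\right) = -3 + 368 \left(-468\right) = -3 - 172224 = -172227$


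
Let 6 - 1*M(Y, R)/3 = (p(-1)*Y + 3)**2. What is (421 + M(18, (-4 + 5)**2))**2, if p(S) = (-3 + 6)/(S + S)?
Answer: 1661521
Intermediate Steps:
p(S) = 3/(2*S) (p(S) = 3/((2*S)) = 3*(1/(2*S)) = 3/(2*S))
M(Y, R) = 18 - 3*(3 - 3*Y/2)**2 (M(Y, R) = 18 - 3*(((3/2)/(-1))*Y + 3)**2 = 18 - 3*(((3/2)*(-1))*Y + 3)**2 = 18 - 3*(-3*Y/2 + 3)**2 = 18 - 3*(3 - 3*Y/2)**2)
(421 + M(18, (-4 + 5)**2))**2 = (421 + (18 - 27*(-2 + 18)**2/4))**2 = (421 + (18 - 27/4*16**2))**2 = (421 + (18 - 27/4*256))**2 = (421 + (18 - 1728))**2 = (421 - 1710)**2 = (-1289)**2 = 1661521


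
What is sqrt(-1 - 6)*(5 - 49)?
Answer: -44*I*sqrt(7) ≈ -116.41*I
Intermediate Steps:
sqrt(-1 - 6)*(5 - 49) = sqrt(-7)*(-44) = (I*sqrt(7))*(-44) = -44*I*sqrt(7)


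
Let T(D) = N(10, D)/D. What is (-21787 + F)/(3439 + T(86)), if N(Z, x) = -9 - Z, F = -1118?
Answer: -393966/59147 ≈ -6.6608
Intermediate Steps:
T(D) = -19/D (T(D) = (-9 - 1*10)/D = (-9 - 10)/D = -19/D)
(-21787 + F)/(3439 + T(86)) = (-21787 - 1118)/(3439 - 19/86) = -22905/(3439 - 19*1/86) = -22905/(3439 - 19/86) = -22905/295735/86 = -22905*86/295735 = -393966/59147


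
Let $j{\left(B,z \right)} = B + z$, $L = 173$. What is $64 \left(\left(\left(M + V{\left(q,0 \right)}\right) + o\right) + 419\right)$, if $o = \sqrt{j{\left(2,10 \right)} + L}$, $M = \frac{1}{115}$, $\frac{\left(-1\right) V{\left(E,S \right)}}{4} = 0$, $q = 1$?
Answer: $\frac{3083904}{115} + 64 \sqrt{185} \approx 27687.0$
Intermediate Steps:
$V{\left(E,S \right)} = 0$ ($V{\left(E,S \right)} = \left(-4\right) 0 = 0$)
$M = \frac{1}{115} \approx 0.0086956$
$o = \sqrt{185}$ ($o = \sqrt{\left(2 + 10\right) + 173} = \sqrt{12 + 173} = \sqrt{185} \approx 13.601$)
$64 \left(\left(\left(M + V{\left(q,0 \right)}\right) + o\right) + 419\right) = 64 \left(\left(\left(\frac{1}{115} + 0\right) + \sqrt{185}\right) + 419\right) = 64 \left(\left(\frac{1}{115} + \sqrt{185}\right) + 419\right) = 64 \left(\frac{48186}{115} + \sqrt{185}\right) = \frac{3083904}{115} + 64 \sqrt{185}$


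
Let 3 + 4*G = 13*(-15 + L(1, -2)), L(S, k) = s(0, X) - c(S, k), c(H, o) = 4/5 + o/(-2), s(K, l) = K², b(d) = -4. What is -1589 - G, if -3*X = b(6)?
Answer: -30673/20 ≈ -1533.7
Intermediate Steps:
X = 4/3 (X = -⅓*(-4) = 4/3 ≈ 1.3333)
c(H, o) = ⅘ - o/2 (c(H, o) = 4*(⅕) + o*(-½) = ⅘ - o/2)
L(S, k) = -⅘ + k/2 (L(S, k) = 0² - (⅘ - k/2) = 0 + (-⅘ + k/2) = -⅘ + k/2)
G = -1107/20 (G = -¾ + (13*(-15 + (-⅘ + (½)*(-2))))/4 = -¾ + (13*(-15 + (-⅘ - 1)))/4 = -¾ + (13*(-15 - 9/5))/4 = -¾ + (13*(-84/5))/4 = -¾ + (¼)*(-1092/5) = -¾ - 273/5 = -1107/20 ≈ -55.350)
-1589 - G = -1589 - 1*(-1107/20) = -1589 + 1107/20 = -30673/20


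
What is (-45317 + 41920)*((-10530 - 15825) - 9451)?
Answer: 121632982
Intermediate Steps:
(-45317 + 41920)*((-10530 - 15825) - 9451) = -3397*(-26355 - 9451) = -3397*(-35806) = 121632982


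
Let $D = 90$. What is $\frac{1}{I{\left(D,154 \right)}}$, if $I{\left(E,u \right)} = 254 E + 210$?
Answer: $\frac{1}{23070} \approx 4.3346 \cdot 10^{-5}$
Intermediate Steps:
$I{\left(E,u \right)} = 210 + 254 E$
$\frac{1}{I{\left(D,154 \right)}} = \frac{1}{210 + 254 \cdot 90} = \frac{1}{210 + 22860} = \frac{1}{23070}$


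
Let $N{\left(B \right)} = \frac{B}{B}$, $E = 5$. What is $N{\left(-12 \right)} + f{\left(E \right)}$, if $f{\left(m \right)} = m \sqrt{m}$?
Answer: $1 + 5 \sqrt{5} \approx 12.18$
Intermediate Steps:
$N{\left(B \right)} = 1$
$f{\left(m \right)} = m^{\frac{3}{2}}$
$N{\left(-12 \right)} + f{\left(E \right)} = 1 + 5^{\frac{3}{2}} = 1 + 5 \sqrt{5}$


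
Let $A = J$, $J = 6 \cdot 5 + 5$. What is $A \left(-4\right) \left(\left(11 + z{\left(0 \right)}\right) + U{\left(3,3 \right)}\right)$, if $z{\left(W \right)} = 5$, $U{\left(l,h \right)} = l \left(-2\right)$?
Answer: $-1400$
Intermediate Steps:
$U{\left(l,h \right)} = - 2 l$
$J = 35$ ($J = 30 + 5 = 35$)
$A = 35$
$A \left(-4\right) \left(\left(11 + z{\left(0 \right)}\right) + U{\left(3,3 \right)}\right) = 35 \left(-4\right) \left(\left(11 + 5\right) - 6\right) = - 140 \left(16 - 6\right) = \left(-140\right) 10 = -1400$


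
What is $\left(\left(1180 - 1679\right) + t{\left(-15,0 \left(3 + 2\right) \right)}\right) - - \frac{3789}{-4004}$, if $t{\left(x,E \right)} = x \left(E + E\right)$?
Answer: $- \frac{2001785}{4004} \approx -499.95$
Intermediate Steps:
$t{\left(x,E \right)} = 2 E x$ ($t{\left(x,E \right)} = x 2 E = 2 E x$)
$\left(\left(1180 - 1679\right) + t{\left(-15,0 \left(3 + 2\right) \right)}\right) - - \frac{3789}{-4004} = \left(\left(1180 - 1679\right) + 2 \cdot 0 \left(3 + 2\right) \left(-15\right)\right) - - \frac{3789}{-4004} = \left(-499 + 2 \cdot 0 \cdot 5 \left(-15\right)\right) - \left(-3789\right) \left(- \frac{1}{4004}\right) = \left(-499 + 2 \cdot 0 \left(-15\right)\right) - \frac{3789}{4004} = \left(-499 + 0\right) - \frac{3789}{4004} = -499 - \frac{3789}{4004} = - \frac{2001785}{4004}$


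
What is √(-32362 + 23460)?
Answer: I*√8902 ≈ 94.35*I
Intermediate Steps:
√(-32362 + 23460) = √(-8902) = I*√8902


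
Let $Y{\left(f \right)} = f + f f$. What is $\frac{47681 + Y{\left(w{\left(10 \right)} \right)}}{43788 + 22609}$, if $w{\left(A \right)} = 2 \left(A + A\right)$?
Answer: $\frac{49321}{66397} \approx 0.74282$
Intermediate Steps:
$w{\left(A \right)} = 4 A$ ($w{\left(A \right)} = 2 \cdot 2 A = 4 A$)
$Y{\left(f \right)} = f + f^{2}$
$\frac{47681 + Y{\left(w{\left(10 \right)} \right)}}{43788 + 22609} = \frac{47681 + 4 \cdot 10 \left(1 + 4 \cdot 10\right)}{43788 + 22609} = \frac{47681 + 40 \left(1 + 40\right)}{66397} = \left(47681 + 40 \cdot 41\right) \frac{1}{66397} = \left(47681 + 1640\right) \frac{1}{66397} = 49321 \cdot \frac{1}{66397} = \frac{49321}{66397}$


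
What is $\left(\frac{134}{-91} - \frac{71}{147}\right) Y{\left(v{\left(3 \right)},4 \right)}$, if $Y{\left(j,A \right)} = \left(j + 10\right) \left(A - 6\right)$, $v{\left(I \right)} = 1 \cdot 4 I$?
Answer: $\frac{164428}{1911} \approx 86.043$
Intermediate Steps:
$v{\left(I \right)} = 4 I$
$Y{\left(j,A \right)} = \left(-6 + A\right) \left(10 + j\right)$ ($Y{\left(j,A \right)} = \left(10 + j\right) \left(-6 + A\right) = \left(-6 + A\right) \left(10 + j\right)$)
$\left(\frac{134}{-91} - \frac{71}{147}\right) Y{\left(v{\left(3 \right)},4 \right)} = \left(\frac{134}{-91} - \frac{71}{147}\right) \left(-60 - 6 \cdot 4 \cdot 3 + 10 \cdot 4 + 4 \cdot 4 \cdot 3\right) = \left(134 \left(- \frac{1}{91}\right) - \frac{71}{147}\right) \left(-60 - 72 + 40 + 4 \cdot 12\right) = \left(- \frac{134}{91} - \frac{71}{147}\right) \left(-60 - 72 + 40 + 48\right) = \left(- \frac{3737}{1911}\right) \left(-44\right) = \frac{164428}{1911}$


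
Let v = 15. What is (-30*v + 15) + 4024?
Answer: 3589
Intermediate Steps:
(-30*v + 15) + 4024 = (-30*15 + 15) + 4024 = (-450 + 15) + 4024 = -435 + 4024 = 3589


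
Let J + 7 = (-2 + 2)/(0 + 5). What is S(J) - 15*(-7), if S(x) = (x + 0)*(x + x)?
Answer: 203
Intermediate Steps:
J = -7 (J = -7 + (-2 + 2)/(0 + 5) = -7 + 0/5 = -7 + 0*(⅕) = -7 + 0 = -7)
S(x) = 2*x² (S(x) = x*(2*x) = 2*x²)
S(J) - 15*(-7) = 2*(-7)² - 15*(-7) = 2*49 + 105 = 98 + 105 = 203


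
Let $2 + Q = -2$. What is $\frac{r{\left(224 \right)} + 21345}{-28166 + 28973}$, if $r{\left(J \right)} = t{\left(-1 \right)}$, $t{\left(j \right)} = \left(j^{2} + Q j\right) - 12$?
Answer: $\frac{21338}{807} \approx 26.441$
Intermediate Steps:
$Q = -4$ ($Q = -2 - 2 = -4$)
$t{\left(j \right)} = -12 + j^{2} - 4 j$ ($t{\left(j \right)} = \left(j^{2} - 4 j\right) - 12 = -12 + j^{2} - 4 j$)
$r{\left(J \right)} = -7$ ($r{\left(J \right)} = -12 + \left(-1\right)^{2} - -4 = -12 + 1 + 4 = -7$)
$\frac{r{\left(224 \right)} + 21345}{-28166 + 28973} = \frac{-7 + 21345}{-28166 + 28973} = \frac{21338}{807}$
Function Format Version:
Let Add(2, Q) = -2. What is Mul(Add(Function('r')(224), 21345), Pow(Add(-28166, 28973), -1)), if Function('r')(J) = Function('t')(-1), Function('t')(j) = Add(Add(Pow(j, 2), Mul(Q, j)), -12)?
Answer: Rational(21338, 807) ≈ 26.441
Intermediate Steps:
Q = -4 (Q = Add(-2, -2) = -4)
Function('t')(j) = Add(-12, Pow(j, 2), Mul(-4, j)) (Function('t')(j) = Add(Add(Pow(j, 2), Mul(-4, j)), -12) = Add(-12, Pow(j, 2), Mul(-4, j)))
Function('r')(J) = -7 (Function('r')(J) = Add(-12, Pow(-1, 2), Mul(-4, -1)) = Add(-12, 1, 4) = -7)
Mul(Add(Function('r')(224), 21345), Pow(Add(-28166, 28973), -1)) = Mul(Add(-7, 21345), Pow(Add(-28166, 28973), -1)) = Mul(21338, Pow(807, -1)) = Mul(21338, Rational(1, 807)) = Rational(21338, 807)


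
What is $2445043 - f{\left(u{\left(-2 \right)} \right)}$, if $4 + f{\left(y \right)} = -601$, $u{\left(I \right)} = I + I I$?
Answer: $2445648$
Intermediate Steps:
$u{\left(I \right)} = I + I^{2}$
$f{\left(y \right)} = -605$ ($f{\left(y \right)} = -4 - 601 = -605$)
$2445043 - f{\left(u{\left(-2 \right)} \right)} = 2445043 - -605 = 2445043 + 605 = 2445648$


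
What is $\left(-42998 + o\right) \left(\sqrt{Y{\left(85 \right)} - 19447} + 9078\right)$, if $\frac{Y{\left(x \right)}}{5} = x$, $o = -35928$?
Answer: $-716490228 - 78926 i \sqrt{19022} \approx -7.1649 \cdot 10^{8} - 1.0885 \cdot 10^{7} i$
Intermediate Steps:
$Y{\left(x \right)} = 5 x$
$\left(-42998 + o\right) \left(\sqrt{Y{\left(85 \right)} - 19447} + 9078\right) = \left(-42998 - 35928\right) \left(\sqrt{5 \cdot 85 - 19447} + 9078\right) = - 78926 \left(\sqrt{425 - 19447} + 9078\right) = - 78926 \left(\sqrt{-19022} + 9078\right) = - 78926 \left(i \sqrt{19022} + 9078\right) = - 78926 \left(9078 + i \sqrt{19022}\right) = -716490228 - 78926 i \sqrt{19022}$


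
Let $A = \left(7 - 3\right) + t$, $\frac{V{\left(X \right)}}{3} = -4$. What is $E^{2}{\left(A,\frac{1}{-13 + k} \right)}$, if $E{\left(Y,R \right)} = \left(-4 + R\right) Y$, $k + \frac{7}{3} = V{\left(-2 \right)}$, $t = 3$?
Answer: $\frac{5368489}{6724} \approx 798.41$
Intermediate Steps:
$V{\left(X \right)} = -12$ ($V{\left(X \right)} = 3 \left(-4\right) = -12$)
$k = - \frac{43}{3}$ ($k = - \frac{7}{3} - 12 = - \frac{43}{3} \approx -14.333$)
$A = 7$ ($A = \left(7 - 3\right) + 3 = 4 + 3 = 7$)
$E{\left(Y,R \right)} = Y \left(-4 + R\right)$
$E^{2}{\left(A,\frac{1}{-13 + k} \right)} = \left(7 \left(-4 + \frac{1}{-13 - \frac{43}{3}}\right)\right)^{2} = \left(7 \left(-4 + \frac{1}{- \frac{82}{3}}\right)\right)^{2} = \left(7 \left(-4 - \frac{3}{82}\right)\right)^{2} = \left(7 \left(- \frac{331}{82}\right)\right)^{2} = \left(- \frac{2317}{82}\right)^{2} = \frac{5368489}{6724}$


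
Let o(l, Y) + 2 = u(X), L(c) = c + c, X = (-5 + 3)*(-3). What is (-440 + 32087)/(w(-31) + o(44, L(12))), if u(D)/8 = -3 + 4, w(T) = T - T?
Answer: 10549/2 ≈ 5274.5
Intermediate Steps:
X = 6 (X = -2*(-3) = 6)
L(c) = 2*c
w(T) = 0
u(D) = 8 (u(D) = 8*(-3 + 4) = 8*1 = 8)
o(l, Y) = 6 (o(l, Y) = -2 + 8 = 6)
(-440 + 32087)/(w(-31) + o(44, L(12))) = (-440 + 32087)/(0 + 6) = 31647/6 = 31647*(1/6) = 10549/2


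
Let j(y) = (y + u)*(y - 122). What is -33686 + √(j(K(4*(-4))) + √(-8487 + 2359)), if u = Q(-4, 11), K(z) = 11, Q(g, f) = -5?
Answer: -33686 + √(-666 + 4*I*√383) ≈ -33685.0 + 25.851*I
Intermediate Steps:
u = -5
j(y) = (-122 + y)*(-5 + y) (j(y) = (y - 5)*(y - 122) = (-5 + y)*(-122 + y) = (-122 + y)*(-5 + y))
-33686 + √(j(K(4*(-4))) + √(-8487 + 2359)) = -33686 + √((610 + 11² - 127*11) + √(-8487 + 2359)) = -33686 + √((610 + 121 - 1397) + √(-6128)) = -33686 + √(-666 + 4*I*√383)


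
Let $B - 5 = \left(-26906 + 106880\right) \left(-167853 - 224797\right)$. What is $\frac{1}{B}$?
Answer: $- \frac{1}{31401791095} \approx -3.1845 \cdot 10^{-11}$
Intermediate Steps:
$B = -31401791095$ ($B = 5 + \left(-26906 + 106880\right) \left(-167853 - 224797\right) = 5 + 79974 \left(-392650\right) = 5 - 31401791100 = -31401791095$)
$\frac{1}{B} = \frac{1}{-31401791095} = - \frac{1}{31401791095}$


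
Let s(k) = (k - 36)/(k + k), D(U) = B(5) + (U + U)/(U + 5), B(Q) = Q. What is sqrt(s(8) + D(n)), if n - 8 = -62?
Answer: sqrt(1069)/14 ≈ 2.3354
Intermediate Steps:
n = -54 (n = 8 - 62 = -54)
D(U) = 5 + 2*U/(5 + U) (D(U) = 5 + (U + U)/(U + 5) = 5 + (2*U)/(5 + U) = 5 + 2*U/(5 + U))
s(k) = (-36 + k)/(2*k) (s(k) = (-36 + k)/((2*k)) = (-36 + k)*(1/(2*k)) = (-36 + k)/(2*k))
sqrt(s(8) + D(n)) = sqrt((1/2)*(-36 + 8)/8 + (25 + 7*(-54))/(5 - 54)) = sqrt((1/2)*(1/8)*(-28) + (25 - 378)/(-49)) = sqrt(-7/4 - 1/49*(-353)) = sqrt(-7/4 + 353/49) = sqrt(1069/196) = sqrt(1069)/14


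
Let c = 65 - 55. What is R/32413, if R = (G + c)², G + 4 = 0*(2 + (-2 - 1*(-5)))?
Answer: 36/32413 ≈ 0.0011107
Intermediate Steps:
c = 10
G = -4 (G = -4 + 0*(2 + (-2 - 1*(-5))) = -4 + 0*(2 + (-2 + 5)) = -4 + 0*(2 + 3) = -4 + 0*5 = -4 + 0 = -4)
R = 36 (R = (-4 + 10)² = 6² = 36)
R/32413 = 36/32413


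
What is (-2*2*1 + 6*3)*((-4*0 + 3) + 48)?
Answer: 714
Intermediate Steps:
(-2*2*1 + 6*3)*((-4*0 + 3) + 48) = (-4*1 + 18)*((0 + 3) + 48) = (-4 + 18)*(3 + 48) = 14*51 = 714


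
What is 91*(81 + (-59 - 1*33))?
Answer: -1001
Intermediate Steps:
91*(81 + (-59 - 1*33)) = 91*(81 + (-59 - 33)) = 91*(81 - 92) = 91*(-11) = -1001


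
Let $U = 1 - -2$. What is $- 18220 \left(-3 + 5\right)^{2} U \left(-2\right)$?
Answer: $437280$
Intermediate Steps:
$U = 3$ ($U = 1 + 2 = 3$)
$- 18220 \left(-3 + 5\right)^{2} U \left(-2\right) = - 18220 \left(-3 + 5\right)^{2} \cdot 3 \left(-2\right) = - 18220 \cdot 2^{2} \cdot 3 \left(-2\right) = - 18220 \cdot 4 \cdot 3 \left(-2\right) = - 18220 \cdot 12 \left(-2\right) = \left(-18220\right) \left(-24\right) = 437280$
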